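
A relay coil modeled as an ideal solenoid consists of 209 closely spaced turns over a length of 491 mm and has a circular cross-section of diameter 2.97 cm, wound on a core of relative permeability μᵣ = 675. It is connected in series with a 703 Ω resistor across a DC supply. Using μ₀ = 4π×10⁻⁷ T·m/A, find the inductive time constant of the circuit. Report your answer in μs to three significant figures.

τ ≈ 74.4 μs

A = π(d/2)² = π(1.485×10^-2 m)² = 6.928×10^-4 m².
L = μ₀μᵣN²A/ℓ = (4π×10⁻⁷)(675)(209)²(6.928×10^-4)/(0.491) = 5.228×10^-2 H.
τ = L/R = (5.228×10^-2)/(703) = 7.437×10^-5 s.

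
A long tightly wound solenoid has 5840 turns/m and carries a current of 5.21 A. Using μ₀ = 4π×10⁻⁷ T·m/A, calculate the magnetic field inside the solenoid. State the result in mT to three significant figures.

B ≈ 38.2 mT

Inside a long solenoid, B = μ₀nI.
B = (4π×10⁻⁷)(5.840×10^3 m⁻¹)(5.21 A) = 3.823×10^-2 T.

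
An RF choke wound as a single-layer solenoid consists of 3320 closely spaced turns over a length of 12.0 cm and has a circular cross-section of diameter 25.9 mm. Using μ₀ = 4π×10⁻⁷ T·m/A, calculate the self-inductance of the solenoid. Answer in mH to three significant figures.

A = π(d/2)² = π(1.295×10^-2 m)² = 5.269×10^-4 m².
For a long solenoid, L = μ₀N²A/ℓ.
L = (4π×10⁻⁷)(3320)²(5.269×10^-4)/(0.12 m) = 6.081×10^-2 H.

L ≈ 60.8 mH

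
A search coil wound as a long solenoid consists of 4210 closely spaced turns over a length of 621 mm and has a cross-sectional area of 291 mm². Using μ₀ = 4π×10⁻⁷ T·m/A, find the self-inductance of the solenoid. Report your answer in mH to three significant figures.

A = 291 mm² = 2.910×10^-4 m².
For a long solenoid, L = μ₀N²A/ℓ.
L = (4π×10⁻⁷)(4210)²(2.910×10^-4)/(0.621 m) = 1.044×10^-2 H.

L ≈ 10.4 mH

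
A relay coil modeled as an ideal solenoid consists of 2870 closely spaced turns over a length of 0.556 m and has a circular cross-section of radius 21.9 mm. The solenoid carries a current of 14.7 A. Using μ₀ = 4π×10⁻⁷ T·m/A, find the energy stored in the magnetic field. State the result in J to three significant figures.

A = πr² = π(2.190×10^-2 m)² = 1.507×10^-3 m².
L = μ₀N²A/ℓ = (4π×10⁻⁷)(2870)²(1.507×10^-3)/(0.556) = 2.805×10^-2 H.
U = ½LI² = ½(2.805×10^-2)(14.7)² = 3.031 J.

U ≈ 3.03 J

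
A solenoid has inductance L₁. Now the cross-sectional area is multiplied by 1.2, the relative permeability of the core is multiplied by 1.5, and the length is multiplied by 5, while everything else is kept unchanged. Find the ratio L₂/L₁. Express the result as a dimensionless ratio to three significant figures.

L₂/L₁ = 0.360

For a solenoid, L ∝ μᵣN²A/ℓ.
L₂/L₁ = (1.2) × (1.5) × (5)^-1 = 0.360.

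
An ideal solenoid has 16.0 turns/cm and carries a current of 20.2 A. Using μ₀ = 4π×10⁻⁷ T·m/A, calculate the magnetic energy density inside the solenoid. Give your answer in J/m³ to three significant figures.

u ≈ 656 J/m³

B = μ₀nI = (4π×10⁻⁷)(1.600×10^3)(20.2) = 4.061×10^-2 T.
u = B²/(2μ₀) = (4.061×10^-2)²/(2×4π×10⁻⁷) = 656.3 J/m³.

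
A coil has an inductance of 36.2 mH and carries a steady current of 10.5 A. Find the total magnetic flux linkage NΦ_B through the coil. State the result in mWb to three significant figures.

NΦ_B ≈ 380 mWb

From L = NΦ_B/I, the flux linkage is NΦ_B = LI.
NΦ_B = (3.620×10^-2 H)(10.5 A) = 0.3801 Wb.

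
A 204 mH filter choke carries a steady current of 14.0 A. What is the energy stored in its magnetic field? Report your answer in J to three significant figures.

Stored magnetic energy: U = ½LI².
U = ½(0.204 H)(14.0 A)² = 19.99 J.

U ≈ 20.0 J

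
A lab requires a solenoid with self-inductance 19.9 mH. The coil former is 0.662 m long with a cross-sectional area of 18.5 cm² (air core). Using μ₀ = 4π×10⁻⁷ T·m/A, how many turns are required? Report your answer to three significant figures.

N ≈ 2380 turns

A = 18.5 cm² = 1.850×10^-3 m².
From L = μ₀N²A/ℓ, N = √(Lℓ / (μ₀A)).
N = √[(1.990×10^-2)(0.662) / ((4π×10⁻⁷)×1.850×10^-3)] = √(5.667×10^6) ≈ 2380.5.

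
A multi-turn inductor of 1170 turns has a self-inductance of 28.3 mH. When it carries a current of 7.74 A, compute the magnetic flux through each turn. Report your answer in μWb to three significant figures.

Φ_B ≈ 187 μWb

From L = NΦ_B/I, the flux per turn is Φ_B = LI/N.
Φ_B = (2.830×10^-2 H)(7.74 A)/1170 = 1.872×10^-4 Wb.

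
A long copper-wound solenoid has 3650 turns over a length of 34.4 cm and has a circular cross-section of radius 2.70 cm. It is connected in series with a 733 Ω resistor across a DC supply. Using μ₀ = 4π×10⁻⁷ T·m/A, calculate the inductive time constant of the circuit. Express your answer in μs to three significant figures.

A = πr² = π(2.700×10^-2 m)² = 2.290×10^-3 m².
L = μ₀N²A/ℓ = (4π×10⁻⁷)(3650)²(2.290×10^-3)/(0.344) = 0.11146 H.
τ = L/R = (0.11146)/(733) = 1.521×10^-4 s.

τ ≈ 152 μs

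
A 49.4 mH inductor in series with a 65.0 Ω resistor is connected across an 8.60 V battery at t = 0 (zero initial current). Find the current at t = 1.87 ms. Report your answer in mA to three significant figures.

τ = L/R = 4.940×10^-2/65.0 = 7.600×10^-4 s; final current I_∞ = ε/R = 8.60/65.0 = 0.1323 A.
I(t) = I_∞(1 − e^(−t/τ)) with t/τ = 2.461.
I = (0.1323)(1 − e^(−2.461)) = 0.121 A.

I ≈ 121 mA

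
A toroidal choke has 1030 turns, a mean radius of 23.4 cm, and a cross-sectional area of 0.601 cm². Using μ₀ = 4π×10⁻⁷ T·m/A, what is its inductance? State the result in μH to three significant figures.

For a thin toroid, L = μ₀N²A/(2πR).
L = (4π×10⁻⁷)(1030)²(6.010×10^-5) / (2π×0.234 m) = 5.450×10^-5 H.

L ≈ 54.5 μH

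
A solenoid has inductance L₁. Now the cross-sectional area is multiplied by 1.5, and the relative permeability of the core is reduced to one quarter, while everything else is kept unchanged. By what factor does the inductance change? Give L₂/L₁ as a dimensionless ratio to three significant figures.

L₂/L₁ = 0.375

For a solenoid, L ∝ μᵣN²A/ℓ.
L₂/L₁ = (1.5) × (0.25) = 0.375.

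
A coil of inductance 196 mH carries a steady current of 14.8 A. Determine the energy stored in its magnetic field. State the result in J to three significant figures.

Stored magnetic energy: U = ½LI².
U = ½(0.196 H)(14.8 A)² = 21.47 J.

U ≈ 21.5 J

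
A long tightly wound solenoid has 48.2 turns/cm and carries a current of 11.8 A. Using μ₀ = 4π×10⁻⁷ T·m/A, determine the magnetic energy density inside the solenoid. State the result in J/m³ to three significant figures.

u ≈ 2030 J/m³

B = μ₀nI = (4π×10⁻⁷)(4.820×10^3)(11.8) = 7.147×10^-2 T.
u = B²/(2μ₀) = (7.147×10^-2)²/(2×4π×10⁻⁷) = 2.033×10^3 J/m³.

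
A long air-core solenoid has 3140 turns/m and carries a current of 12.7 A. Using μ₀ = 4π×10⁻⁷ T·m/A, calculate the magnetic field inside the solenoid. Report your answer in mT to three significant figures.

B ≈ 50.1 mT

Inside a long solenoid, B = μ₀nI.
B = (4π×10⁻⁷)(3.140×10^3 m⁻¹)(12.7 A) = 5.011×10^-2 T.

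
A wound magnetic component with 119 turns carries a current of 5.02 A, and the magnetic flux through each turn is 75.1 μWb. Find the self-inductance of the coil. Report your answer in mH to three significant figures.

L ≈ 1.78 mH

Self-inductance is defined by L = NΦ_B/I (flux linkage over current).
L = (119)(7.510×10^-5 Wb)/(5.02 A) = 1.780×10^-3 H.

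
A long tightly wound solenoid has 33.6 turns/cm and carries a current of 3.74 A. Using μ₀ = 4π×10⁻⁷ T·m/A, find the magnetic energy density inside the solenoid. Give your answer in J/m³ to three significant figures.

u ≈ 99.2 J/m³

B = μ₀nI = (4π×10⁻⁷)(3.360×10^3)(3.74) = 1.579×10^-2 T.
u = B²/(2μ₀) = (1.579×10^-2)²/(2×4π×10⁻⁷) = 99.22 J/m³.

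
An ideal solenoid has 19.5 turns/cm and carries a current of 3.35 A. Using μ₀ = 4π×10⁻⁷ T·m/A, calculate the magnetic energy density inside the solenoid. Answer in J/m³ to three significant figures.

B = μ₀nI = (4π×10⁻⁷)(1.950×10^3)(3.35) = 8.209×10^-3 T.
u = B²/(2μ₀) = (8.209×10^-3)²/(2×4π×10⁻⁷) = 26.81 J/m³.

u ≈ 26.8 J/m³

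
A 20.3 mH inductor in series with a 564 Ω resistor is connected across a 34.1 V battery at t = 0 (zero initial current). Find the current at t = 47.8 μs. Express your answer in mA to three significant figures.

I ≈ 44.4 mA

τ = L/R = 2.030×10^-2/564 = 3.599×10^-5 s; final current I_∞ = ε/R = 34.1/564 = 6.046×10^-2 A.
I(t) = I_∞(1 − e^(−t/τ)) with t/τ = 1.328.
I = (6.046×10^-2)(1 − e^(−1.328)) = 4.444×10^-2 A.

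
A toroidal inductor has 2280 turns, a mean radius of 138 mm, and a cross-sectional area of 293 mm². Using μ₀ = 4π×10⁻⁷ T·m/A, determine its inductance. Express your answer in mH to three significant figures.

For a thin toroid, L = μ₀N²A/(2πR).
L = (4π×10⁻⁷)(2280)²(2.930×10^-4) / (2π×0.138 m) = 2.207×10^-3 H.

L ≈ 2.21 mH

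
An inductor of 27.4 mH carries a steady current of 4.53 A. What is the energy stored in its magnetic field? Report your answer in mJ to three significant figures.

U ≈ 281 mJ

Stored magnetic energy: U = ½LI².
U = ½(2.740×10^-2 H)(4.53 A)² = 0.2811 J.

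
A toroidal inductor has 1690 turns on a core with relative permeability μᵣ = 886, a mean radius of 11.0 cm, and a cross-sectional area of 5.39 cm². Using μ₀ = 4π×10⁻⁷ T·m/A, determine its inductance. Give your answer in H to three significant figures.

L ≈ 2.48 H

For a thin toroid, L = μ₀μᵣN²A/(2πR).
L = (4π×10⁻⁷)(886)(1690)²(5.390×10^-4) / (2π×0.11 m) = 2.48 H.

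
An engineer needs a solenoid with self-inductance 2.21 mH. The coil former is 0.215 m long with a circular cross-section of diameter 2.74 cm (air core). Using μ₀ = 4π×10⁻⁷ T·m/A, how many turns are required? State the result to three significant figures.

N ≈ 801 turns

A = π(d/2)² = π(1.370×10^-2 m)² = 5.896×10^-4 m².
From L = μ₀N²A/ℓ, N = √(Lℓ / (μ₀A)).
N = √[(2.210×10^-3)(0.215) / ((4π×10⁻⁷)×5.896×10^-4)] = √(6.413×10^5) ≈ 800.8.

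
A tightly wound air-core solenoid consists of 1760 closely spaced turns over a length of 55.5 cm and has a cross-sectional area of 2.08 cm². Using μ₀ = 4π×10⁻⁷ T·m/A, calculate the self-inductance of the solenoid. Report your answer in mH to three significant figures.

L ≈ 1.46 mH

A = 2.08 cm² = 2.080×10^-4 m².
For a long solenoid, L = μ₀N²A/ℓ.
L = (4π×10⁻⁷)(1760)²(2.080×10^-4)/(0.555 m) = 1.459×10^-3 H.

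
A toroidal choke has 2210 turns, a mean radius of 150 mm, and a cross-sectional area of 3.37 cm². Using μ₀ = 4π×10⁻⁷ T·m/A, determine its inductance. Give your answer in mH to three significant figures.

L ≈ 2.19 mH

For a thin toroid, L = μ₀N²A/(2πR).
L = (4π×10⁻⁷)(2210)²(3.370×10^-4) / (2π×0.15 m) = 2.1946×10^-3 H.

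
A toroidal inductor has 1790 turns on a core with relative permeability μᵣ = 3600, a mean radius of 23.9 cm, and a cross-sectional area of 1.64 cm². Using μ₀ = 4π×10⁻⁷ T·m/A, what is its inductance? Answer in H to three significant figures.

For a thin toroid, L = μ₀μᵣN²A/(2πR).
L = (4π×10⁻⁷)(3600)(1790)²(1.640×10^-4) / (2π×0.239 m) = 1.583 H.

L ≈ 1.58 H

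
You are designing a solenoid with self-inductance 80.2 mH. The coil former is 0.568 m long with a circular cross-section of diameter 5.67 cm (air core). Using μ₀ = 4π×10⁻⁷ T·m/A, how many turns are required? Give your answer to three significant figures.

A = π(d/2)² = π(2.835×10^-2 m)² = 2.52497×10^-3 m².
From L = μ₀N²A/ℓ, N = √(Lℓ / (μ₀A)).
N = √[(8.020×10^-2)(0.568) / ((4π×10⁻⁷)×2.52497×10^-3)] = √(1.436×10^7) ≈ 3789.0.

N ≈ 3790 turns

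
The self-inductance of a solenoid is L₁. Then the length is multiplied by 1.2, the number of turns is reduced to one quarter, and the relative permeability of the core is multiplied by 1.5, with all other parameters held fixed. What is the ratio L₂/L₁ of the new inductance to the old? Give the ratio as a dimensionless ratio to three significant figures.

For a solenoid, L ∝ μᵣN²A/ℓ.
L₂/L₁ = (1.2)^-1 × (0.25)^2 × (1.5) = 0.0781.

L₂/L₁ = 0.0781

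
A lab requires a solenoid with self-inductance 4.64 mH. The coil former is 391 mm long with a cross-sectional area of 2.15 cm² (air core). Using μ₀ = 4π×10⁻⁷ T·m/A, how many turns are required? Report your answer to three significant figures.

A = 2.15 cm² = 2.150×10^-4 m².
From L = μ₀N²A/ℓ, N = √(Lℓ / (μ₀A)).
N = √[(4.640×10^-3)(0.391) / ((4π×10⁻⁷)×2.150×10^-4)] = √(6.715×10^6) ≈ 2591.3.

N ≈ 2590 turns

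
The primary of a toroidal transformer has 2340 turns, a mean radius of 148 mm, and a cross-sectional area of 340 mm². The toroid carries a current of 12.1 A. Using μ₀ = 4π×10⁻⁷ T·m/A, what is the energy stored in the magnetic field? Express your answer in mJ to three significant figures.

L = μ₀N²A/(2πR) = (4π×10⁻⁷)(2340)²(3.400×10^-4)/(2π×0.148) = 2.516×10^-3 H.
U = ½LI² = ½(2.516×10^-3)(12.1)² = 0.1842 J.

U ≈ 184 mJ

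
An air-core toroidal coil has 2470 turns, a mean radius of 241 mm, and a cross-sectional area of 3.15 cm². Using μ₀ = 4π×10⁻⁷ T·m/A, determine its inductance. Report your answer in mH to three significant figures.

For a thin toroid, L = μ₀N²A/(2πR).
L = (4π×10⁻⁷)(2470)²(3.150×10^-4) / (2π×0.241 m) = 1.5948×10^-3 H.

L ≈ 1.59 mH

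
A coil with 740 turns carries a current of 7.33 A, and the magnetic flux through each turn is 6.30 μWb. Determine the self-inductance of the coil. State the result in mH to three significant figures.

L ≈ 0.636 mH

Self-inductance is defined by L = NΦ_B/I (flux linkage over current).
L = (740)(6.300×10^-6 Wb)/(7.33 A) = 6.360×10^-4 H.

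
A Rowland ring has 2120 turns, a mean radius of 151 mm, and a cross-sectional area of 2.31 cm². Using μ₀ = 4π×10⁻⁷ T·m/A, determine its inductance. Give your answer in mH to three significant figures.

For a thin toroid, L = μ₀N²A/(2πR).
L = (4π×10⁻⁷)(2120)²(2.310×10^-4) / (2π×0.151 m) = 1.375×10^-3 H.

L ≈ 1.38 mH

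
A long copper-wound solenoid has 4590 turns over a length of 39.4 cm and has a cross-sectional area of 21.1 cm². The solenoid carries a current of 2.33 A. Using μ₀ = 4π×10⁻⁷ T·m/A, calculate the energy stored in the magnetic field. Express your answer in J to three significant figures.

U ≈ 0.385 J

A = 21.1 cm² = 2.110×10^-3 m².
L = μ₀N²A/ℓ = (4π×10⁻⁷)(4590)²(2.110×10^-3)/(0.394) = 0.1418 H.
U = ½LI² = ½(0.1418)(2.33)² = 0.3849 J.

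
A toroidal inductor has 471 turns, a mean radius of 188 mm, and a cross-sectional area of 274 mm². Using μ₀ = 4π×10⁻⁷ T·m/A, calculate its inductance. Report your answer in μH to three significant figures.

L ≈ 64.7 μH

For a thin toroid, L = μ₀N²A/(2πR).
L = (4π×10⁻⁷)(471)²(2.740×10^-4) / (2π×0.188 m) = 6.466×10^-5 H.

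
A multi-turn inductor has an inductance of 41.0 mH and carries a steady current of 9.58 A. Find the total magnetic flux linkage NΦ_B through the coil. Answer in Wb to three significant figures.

From L = NΦ_B/I, the flux linkage is NΦ_B = LI.
NΦ_B = (4.100×10^-2 H)(9.58 A) = 0.3928 Wb.

NΦ_B ≈ 0.393 Wb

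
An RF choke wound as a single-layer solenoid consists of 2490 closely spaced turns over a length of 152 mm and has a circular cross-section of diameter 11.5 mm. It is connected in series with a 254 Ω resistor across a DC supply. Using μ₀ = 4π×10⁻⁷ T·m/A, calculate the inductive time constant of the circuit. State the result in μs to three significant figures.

A = π(d/2)² = π(5.750×10^-3 m)² = 1.039×10^-4 m².
L = μ₀N²A/ℓ = (4π×10⁻⁷)(2490)²(1.039×10^-4)/(0.152) = 5.324×10^-3 H.
τ = L/R = (5.324×10^-3)/(254) = 2.096×10^-5 s.

τ ≈ 21.0 μs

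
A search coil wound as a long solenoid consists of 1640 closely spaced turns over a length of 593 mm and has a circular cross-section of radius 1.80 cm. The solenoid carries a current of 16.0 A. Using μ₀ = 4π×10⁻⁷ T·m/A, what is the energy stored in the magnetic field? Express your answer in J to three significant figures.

U ≈ 0.743 J

A = πr² = π(1.800×10^-2 m)² = 1.018×10^-3 m².
L = μ₀N²A/ℓ = (4π×10⁻⁷)(1640)²(1.018×10^-3)/(0.593) = 5.801×10^-3 H.
U = ½LI² = ½(5.801×10^-3)(16.0)² = 0.7426 J.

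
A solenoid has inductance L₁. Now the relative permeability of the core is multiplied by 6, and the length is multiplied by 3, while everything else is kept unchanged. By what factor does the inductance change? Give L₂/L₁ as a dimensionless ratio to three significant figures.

For a solenoid, L ∝ μᵣN²A/ℓ.
L₂/L₁ = (6) × (3)^-1 = 2.00.

L₂/L₁ = 2.00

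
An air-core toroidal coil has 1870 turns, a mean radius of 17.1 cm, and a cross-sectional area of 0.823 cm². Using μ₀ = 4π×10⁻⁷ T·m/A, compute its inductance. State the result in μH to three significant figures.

For a thin toroid, L = μ₀N²A/(2πR).
L = (4π×10⁻⁷)(1870)²(8.230×10^-5) / (2π×0.171 m) = 3.366×10^-4 H.

L ≈ 337 μH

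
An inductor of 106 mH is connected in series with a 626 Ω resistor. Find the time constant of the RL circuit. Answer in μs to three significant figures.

τ = L/R = (0.106 H)/(626 Ω) = 1.693×10^-4 s.

τ ≈ 169 μs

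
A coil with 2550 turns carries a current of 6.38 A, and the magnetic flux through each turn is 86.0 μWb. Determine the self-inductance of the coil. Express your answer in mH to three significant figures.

Self-inductance is defined by L = NΦ_B/I (flux linkage over current).
L = (2550)(8.600×10^-5 Wb)/(6.38 A) = 3.437×10^-2 H.

L ≈ 34.4 mH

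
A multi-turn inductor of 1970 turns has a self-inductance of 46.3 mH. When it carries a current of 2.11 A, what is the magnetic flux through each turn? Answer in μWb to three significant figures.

Φ_B ≈ 49.6 μWb

From L = NΦ_B/I, the flux per turn is Φ_B = LI/N.
Φ_B = (4.630×10^-2 H)(2.11 A)/1970 = 4.959×10^-5 Wb.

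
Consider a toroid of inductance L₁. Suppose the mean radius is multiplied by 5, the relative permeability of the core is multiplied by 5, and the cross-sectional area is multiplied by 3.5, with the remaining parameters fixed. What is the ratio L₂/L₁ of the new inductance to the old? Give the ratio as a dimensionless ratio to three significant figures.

For a toroid, L ∝ μᵣN²A/R.
L₂/L₁ = (5)^-1 × (5) × (3.5) = 3.50.

L₂/L₁ = 3.50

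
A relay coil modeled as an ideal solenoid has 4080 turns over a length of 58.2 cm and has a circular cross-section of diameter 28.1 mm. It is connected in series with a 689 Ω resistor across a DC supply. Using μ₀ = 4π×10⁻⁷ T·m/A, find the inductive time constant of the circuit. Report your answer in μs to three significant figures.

τ ≈ 32.4 μs

A = π(d/2)² = π(1.405×10^-2 m)² = 6.202×10^-4 m².
L = μ₀N²A/ℓ = (4π×10⁻⁷)(4080)²(6.202×10^-4)/(0.582) = 2.229×10^-2 H.
τ = L/R = (2.229×10^-2)/(689) = 3.235×10^-5 s.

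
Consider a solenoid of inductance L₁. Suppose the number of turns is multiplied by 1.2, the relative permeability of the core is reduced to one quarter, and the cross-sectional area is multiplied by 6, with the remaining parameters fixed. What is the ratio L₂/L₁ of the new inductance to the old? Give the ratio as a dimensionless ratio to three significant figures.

L₂/L₁ = 2.16

For a solenoid, L ∝ μᵣN²A/ℓ.
L₂/L₁ = (1.2)^2 × (0.25) × (6) = 2.16.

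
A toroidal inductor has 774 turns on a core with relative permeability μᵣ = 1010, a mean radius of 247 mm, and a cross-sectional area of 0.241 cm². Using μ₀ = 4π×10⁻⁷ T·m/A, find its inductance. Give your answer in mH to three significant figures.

L ≈ 11.8 mH

For a thin toroid, L = μ₀μᵣN²A/(2πR).
L = (4π×10⁻⁷)(1010)(774)²(2.410×10^-5) / (2π×0.247 m) = 1.181×10^-2 H.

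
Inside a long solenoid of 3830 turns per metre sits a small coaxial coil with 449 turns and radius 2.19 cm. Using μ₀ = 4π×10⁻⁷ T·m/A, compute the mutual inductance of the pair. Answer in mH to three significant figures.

The outer solenoid produces a uniform field B₁ = μ₀n₁I₁ across the inner coil,
so the flux linkage is N₂Φ = N₂B₁A₂ = μ₀n₁N₂A₂·I₁, giving M = μ₀n₁N₂A₂.
A₂ = πr² = π(2.190×10^-2 m)² = 1.507×10^-3 m².
M = (4π×10⁻⁷)(3830)(449)(1.507×10^-3) = 3.256×10^-3 H.

M ≈ 3.26 mH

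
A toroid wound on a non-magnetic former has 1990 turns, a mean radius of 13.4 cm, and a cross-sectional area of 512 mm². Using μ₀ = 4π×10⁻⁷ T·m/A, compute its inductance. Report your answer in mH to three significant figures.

L ≈ 3.03 mH

For a thin toroid, L = μ₀N²A/(2πR).
L = (4π×10⁻⁷)(1990)²(5.120×10^-4) / (2π×0.134 m) = 3.026×10^-3 H.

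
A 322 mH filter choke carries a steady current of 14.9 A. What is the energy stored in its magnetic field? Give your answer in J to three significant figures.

U ≈ 35.7 J

Stored magnetic energy: U = ½LI².
U = ½(0.322 H)(14.9 A)² = 35.74 J.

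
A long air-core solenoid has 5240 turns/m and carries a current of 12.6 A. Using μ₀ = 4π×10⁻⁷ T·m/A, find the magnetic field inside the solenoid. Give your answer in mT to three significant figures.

Inside a long solenoid, B = μ₀nI.
B = (4π×10⁻⁷)(5.240×10^3 m⁻¹)(12.6 A) = 8.297×10^-2 T.

B ≈ 83.0 mT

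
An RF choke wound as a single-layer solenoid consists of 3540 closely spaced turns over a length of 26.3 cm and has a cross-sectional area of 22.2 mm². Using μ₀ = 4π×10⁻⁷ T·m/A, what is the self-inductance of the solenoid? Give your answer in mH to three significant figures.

A = 22.2 mm² = 2.220×10^-5 m².
For a long solenoid, L = μ₀N²A/ℓ.
L = (4π×10⁻⁷)(3540)²(2.220×10^-5)/(0.263 m) = 1.329×10^-3 H.

L ≈ 1.33 mH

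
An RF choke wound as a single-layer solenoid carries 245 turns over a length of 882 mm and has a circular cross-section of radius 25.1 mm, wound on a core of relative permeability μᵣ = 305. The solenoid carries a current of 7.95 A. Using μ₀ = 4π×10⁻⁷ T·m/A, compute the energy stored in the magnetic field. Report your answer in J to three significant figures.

U ≈ 1.63 J

A = πr² = π(2.510×10^-2 m)² = 1.979×10^-3 m².
L = μ₀μᵣN²A/ℓ = (4π×10⁻⁷)(305)(245)²(1.979×10^-3)/(0.882) = 5.163×10^-2 H.
U = ½LI² = ½(5.163×10^-2)(7.95)² = 1.631 J.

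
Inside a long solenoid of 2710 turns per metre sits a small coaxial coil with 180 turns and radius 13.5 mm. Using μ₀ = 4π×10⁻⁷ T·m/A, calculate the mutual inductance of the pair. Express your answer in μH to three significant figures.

M ≈ 351 μH

The outer solenoid produces a uniform field B₁ = μ₀n₁I₁ across the inner coil,
so the flux linkage is N₂Φ = N₂B₁A₂ = μ₀n₁N₂A₂·I₁, giving M = μ₀n₁N₂A₂.
A₂ = πr² = π(1.350×10^-2 m)² = 5.726×10^-4 m².
M = (4π×10⁻⁷)(2710)(180)(5.726×10^-4) = 3.510×10^-4 H.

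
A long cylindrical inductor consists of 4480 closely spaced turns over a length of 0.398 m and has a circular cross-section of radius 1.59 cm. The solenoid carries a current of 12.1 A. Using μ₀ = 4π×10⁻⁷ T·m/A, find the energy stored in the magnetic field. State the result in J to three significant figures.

U ≈ 3.68 J

A = πr² = π(1.590×10^-2 m)² = 7.942×10^-4 m².
L = μ₀N²A/ℓ = (4π×10⁻⁷)(4480)²(7.942×10^-4)/(0.398) = 5.033×10^-2 H.
U = ½LI² = ½(5.033×10^-2)(12.1)² = 3.684 J.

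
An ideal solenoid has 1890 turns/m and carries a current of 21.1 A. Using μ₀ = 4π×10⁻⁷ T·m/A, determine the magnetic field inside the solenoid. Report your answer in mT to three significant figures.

Inside a long solenoid, B = μ₀nI.
B = (4π×10⁻⁷)(1.890×10^3 m⁻¹)(21.1 A) = 5.011×10^-2 T.

B ≈ 50.1 mT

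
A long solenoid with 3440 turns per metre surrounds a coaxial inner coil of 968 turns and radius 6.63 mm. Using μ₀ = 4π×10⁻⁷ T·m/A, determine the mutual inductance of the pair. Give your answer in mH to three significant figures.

The outer solenoid produces a uniform field B₁ = μ₀n₁I₁ across the inner coil,
so the flux linkage is N₂Φ = N₂B₁A₂ = μ₀n₁N₂A₂·I₁, giving M = μ₀n₁N₂A₂.
A₂ = πr² = π(6.630×10^-3 m)² = 1.381×10^-4 m².
M = (4π×10⁻⁷)(3440)(968)(1.381×10^-4) = 5.779×10^-4 H.

M ≈ 0.578 mH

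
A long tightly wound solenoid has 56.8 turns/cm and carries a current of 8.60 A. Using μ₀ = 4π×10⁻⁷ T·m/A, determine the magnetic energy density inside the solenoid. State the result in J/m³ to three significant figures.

B = μ₀nI = (4π×10⁻⁷)(5.680×10^3)(8.60) = 6.138×10^-2 T.
u = B²/(2μ₀) = (6.138×10^-2)²/(2×4π×10⁻⁷) = 1.499×10^3 J/m³.

u ≈ 1500 J/m³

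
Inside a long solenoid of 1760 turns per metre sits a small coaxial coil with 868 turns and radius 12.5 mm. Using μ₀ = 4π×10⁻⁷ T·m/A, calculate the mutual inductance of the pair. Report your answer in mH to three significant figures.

The outer solenoid produces a uniform field B₁ = μ₀n₁I₁ across the inner coil,
so the flux linkage is N₂Φ = N₂B₁A₂ = μ₀n₁N₂A₂·I₁, giving M = μ₀n₁N₂A₂.
A₂ = πr² = π(1.250×10^-2 m)² = 4.909×10^-4 m².
M = (4π×10⁻⁷)(1760)(868)(4.909×10^-4) = 9.423×10^-4 H.

M ≈ 0.942 mH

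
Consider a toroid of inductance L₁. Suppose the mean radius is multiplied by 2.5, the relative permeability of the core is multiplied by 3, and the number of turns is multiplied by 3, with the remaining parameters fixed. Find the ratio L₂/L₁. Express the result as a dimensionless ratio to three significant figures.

For a toroid, L ∝ μᵣN²A/R.
L₂/L₁ = (2.5)^-1 × (3) × (3)^2 = 10.8.

L₂/L₁ = 10.8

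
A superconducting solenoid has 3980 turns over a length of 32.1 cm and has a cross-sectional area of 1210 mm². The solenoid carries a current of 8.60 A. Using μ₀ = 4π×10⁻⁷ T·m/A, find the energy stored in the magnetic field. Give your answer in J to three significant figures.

U ≈ 2.77 J

A = 1210 mm² = 1.210×10^-3 m².
L = μ₀N²A/ℓ = (4π×10⁻⁷)(3980)²(1.210×10^-3)/(0.321) = 7.503×10^-2 H.
U = ½LI² = ½(7.503×10^-2)(8.60)² = 2.7747 J.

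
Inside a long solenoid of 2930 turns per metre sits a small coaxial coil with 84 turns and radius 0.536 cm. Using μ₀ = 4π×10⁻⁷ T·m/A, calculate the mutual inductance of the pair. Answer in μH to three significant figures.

The outer solenoid produces a uniform field B₁ = μ₀n₁I₁ across the inner coil,
so the flux linkage is N₂Φ = N₂B₁A₂ = μ₀n₁N₂A₂·I₁, giving M = μ₀n₁N₂A₂.
A₂ = πr² = π(5.360×10^-3 m)² = 9.026×10^-5 m².
M = (4π×10⁻⁷)(2930)(84)(9.026×10^-5) = 2.791×10^-5 H.

M ≈ 27.9 μH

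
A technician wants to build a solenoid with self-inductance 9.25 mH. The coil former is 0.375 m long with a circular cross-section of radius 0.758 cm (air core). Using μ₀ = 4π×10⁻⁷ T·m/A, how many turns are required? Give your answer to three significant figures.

A = πr² = π(7.580×10^-3 m)² = 1.805×10^-4 m².
From L = μ₀N²A/ℓ, N = √(Lℓ / (μ₀A)).
N = √[(9.250×10^-3)(0.375) / ((4π×10⁻⁷)×1.805×10^-4)] = √(1.529×10^7) ≈ 3910.5.

N ≈ 3910 turns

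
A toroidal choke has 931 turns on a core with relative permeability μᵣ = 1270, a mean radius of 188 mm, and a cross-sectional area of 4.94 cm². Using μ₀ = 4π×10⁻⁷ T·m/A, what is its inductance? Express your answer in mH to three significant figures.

For a thin toroid, L = μ₀μᵣN²A/(2πR).
L = (4π×10⁻⁷)(1270)(931)²(4.940×10^-4) / (2π×0.188 m) = 0.578498 H.

L ≈ 578 mH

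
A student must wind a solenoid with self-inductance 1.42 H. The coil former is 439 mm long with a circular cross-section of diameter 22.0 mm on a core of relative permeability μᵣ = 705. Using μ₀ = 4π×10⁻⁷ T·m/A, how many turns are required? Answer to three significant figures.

N ≈ 1360 turns

A = π(d/2)² = π(1.100×10^-2 m)² = 3.801×10^-4 m².
From L = μ₀μᵣN²A/ℓ, N = √(Lℓ / (μ₀μᵣA)).
N = √[(1.42)(0.439) / ((4π×10⁻⁷)(705)×3.801×10^-4)] = √(1.851×10^6) ≈ 1360.5.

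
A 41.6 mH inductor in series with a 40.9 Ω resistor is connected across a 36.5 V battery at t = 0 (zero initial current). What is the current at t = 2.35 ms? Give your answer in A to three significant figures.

τ = L/R = 4.160×10^-2/40.9 = 1.017×10^-3 s; final current I_∞ = ε/R = 36.5/40.9 = 0.8924 A.
I(t) = I_∞(1 − e^(−t/τ)) with t/τ = 2.310.
I = (0.8924)(1 − e^(−2.310)) = 0.8039 A.

I ≈ 0.804 A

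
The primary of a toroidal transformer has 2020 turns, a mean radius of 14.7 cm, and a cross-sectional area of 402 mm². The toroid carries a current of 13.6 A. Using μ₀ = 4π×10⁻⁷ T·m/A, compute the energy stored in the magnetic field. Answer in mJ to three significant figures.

L = μ₀N²A/(2πR) = (4π×10⁻⁷)(2020)²(4.020×10^-4)/(2π×0.147) = 2.232×10^-3 H.
U = ½LI² = ½(2.232×10^-3)(13.6)² = 0.2064 J.

U ≈ 206 mJ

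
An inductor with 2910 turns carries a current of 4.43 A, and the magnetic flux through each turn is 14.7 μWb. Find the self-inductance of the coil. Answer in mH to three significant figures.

Self-inductance is defined by L = NΦ_B/I (flux linkage over current).
L = (2910)(1.470×10^-5 Wb)/(4.43 A) = 9.656×10^-3 H.

L ≈ 9.66 mH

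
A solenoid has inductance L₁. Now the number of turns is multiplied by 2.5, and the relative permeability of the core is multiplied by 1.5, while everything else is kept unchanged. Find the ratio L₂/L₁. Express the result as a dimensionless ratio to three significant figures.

For a solenoid, L ∝ μᵣN²A/ℓ.
L₂/L₁ = (2.5)^2 × (1.5) = 9.38.

L₂/L₁ = 9.38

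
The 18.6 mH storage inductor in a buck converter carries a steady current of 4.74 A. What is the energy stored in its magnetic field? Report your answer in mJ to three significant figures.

Stored magnetic energy: U = ½LI².
U = ½(1.860×10^-2 H)(4.74 A)² = 0.2089 J.

U ≈ 209 mJ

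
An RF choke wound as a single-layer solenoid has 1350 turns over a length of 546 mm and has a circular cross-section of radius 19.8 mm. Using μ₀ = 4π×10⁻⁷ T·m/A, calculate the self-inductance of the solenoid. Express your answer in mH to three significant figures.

A = πr² = π(1.980×10^-2 m)² = 1.232×10^-3 m².
For a long solenoid, L = μ₀N²A/ℓ.
L = (4π×10⁻⁷)(1350)²(1.232×10^-3)/(0.546 m) = 5.166×10^-3 H.

L ≈ 5.17 mH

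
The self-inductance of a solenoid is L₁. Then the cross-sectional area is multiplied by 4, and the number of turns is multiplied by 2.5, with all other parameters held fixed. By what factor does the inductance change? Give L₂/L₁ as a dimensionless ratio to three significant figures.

L₂/L₁ = 25.0

For a solenoid, L ∝ μᵣN²A/ℓ.
L₂/L₁ = (4) × (2.5)^2 = 25.0.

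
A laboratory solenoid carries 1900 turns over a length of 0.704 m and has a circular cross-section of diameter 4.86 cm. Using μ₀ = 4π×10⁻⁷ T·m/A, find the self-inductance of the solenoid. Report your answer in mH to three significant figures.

A = π(d/2)² = π(2.430×10^-2 m)² = 1.855×10^-3 m².
For a long solenoid, L = μ₀N²A/ℓ.
L = (4π×10⁻⁷)(1900)²(1.855×10^-3)/(0.704 m) = 1.195×10^-2 H.

L ≈ 12.0 mH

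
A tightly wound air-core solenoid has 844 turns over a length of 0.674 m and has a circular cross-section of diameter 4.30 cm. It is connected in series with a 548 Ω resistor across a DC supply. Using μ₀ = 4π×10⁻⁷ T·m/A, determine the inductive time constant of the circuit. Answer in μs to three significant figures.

τ ≈ 3.52 μs

A = π(d/2)² = π(2.150×10^-2 m)² = 1.452×10^-3 m².
L = μ₀N²A/ℓ = (4π×10⁻⁷)(844)²(1.452×10^-3)/(0.674) = 1.929×10^-3 H.
τ = L/R = (1.929×10^-3)/(548) = 3.520×10^-6 s.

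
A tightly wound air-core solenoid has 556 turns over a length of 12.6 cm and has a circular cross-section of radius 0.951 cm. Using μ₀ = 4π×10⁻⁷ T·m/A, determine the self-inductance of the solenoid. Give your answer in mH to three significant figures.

A = πr² = π(9.510×10^-3 m)² = 2.841×10^-4 m².
For a long solenoid, L = μ₀N²A/ℓ.
L = (4π×10⁻⁷)(556)²(2.841×10^-4)/(0.126 m) = 8.760×10^-4 H.

L ≈ 0.876 mH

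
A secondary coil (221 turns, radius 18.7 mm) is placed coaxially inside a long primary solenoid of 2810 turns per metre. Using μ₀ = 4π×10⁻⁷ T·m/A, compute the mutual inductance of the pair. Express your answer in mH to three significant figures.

The outer solenoid produces a uniform field B₁ = μ₀n₁I₁ across the inner coil,
so the flux linkage is N₂Φ = N₂B₁A₂ = μ₀n₁N₂A₂·I₁, giving M = μ₀n₁N₂A₂.
A₂ = πr² = π(1.870×10^-2 m)² = 1.099×10^-3 m².
M = (4π×10⁻⁷)(2810)(221)(1.099×10^-3) = 8.573×10^-4 H.

M ≈ 0.857 mH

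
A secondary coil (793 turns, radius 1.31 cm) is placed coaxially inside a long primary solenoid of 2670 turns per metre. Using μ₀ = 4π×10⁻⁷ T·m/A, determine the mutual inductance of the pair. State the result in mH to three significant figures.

The outer solenoid produces a uniform field B₁ = μ₀n₁I₁ across the inner coil,
so the flux linkage is N₂Φ = N₂B₁A₂ = μ₀n₁N₂A₂·I₁, giving M = μ₀n₁N₂A₂.
A₂ = πr² = π(1.310×10^-2 m)² = 5.391×10^-4 m².
M = (4π×10⁻⁷)(2670)(793)(5.391×10^-4) = 1.434×10^-3 H.

M ≈ 1.43 mH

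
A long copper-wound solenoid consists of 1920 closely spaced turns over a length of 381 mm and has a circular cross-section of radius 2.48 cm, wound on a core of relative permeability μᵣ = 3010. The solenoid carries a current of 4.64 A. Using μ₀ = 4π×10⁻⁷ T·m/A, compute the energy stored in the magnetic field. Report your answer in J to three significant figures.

A = πr² = π(2.480×10^-2 m)² = 1.932×10^-3 m².
L = μ₀μᵣN²A/ℓ = (4π×10⁻⁷)(3010)(1920)²(1.932×10^-3)/(0.381) = 70.71 H.
U = ½LI² = ½(70.71)(4.64)² = 761.2 J.

U ≈ 761 J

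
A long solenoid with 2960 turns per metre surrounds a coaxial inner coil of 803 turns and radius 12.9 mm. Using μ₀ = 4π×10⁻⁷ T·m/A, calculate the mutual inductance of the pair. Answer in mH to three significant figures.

The outer solenoid produces a uniform field B₁ = μ₀n₁I₁ across the inner coil,
so the flux linkage is N₂Φ = N₂B₁A₂ = μ₀n₁N₂A₂·I₁, giving M = μ₀n₁N₂A₂.
A₂ = πr² = π(1.290×10^-2 m)² = 5.228×10^-4 m².
M = (4π×10⁻⁷)(2960)(803)(5.228×10^-4) = 1.562×10^-3 H.

M ≈ 1.56 mH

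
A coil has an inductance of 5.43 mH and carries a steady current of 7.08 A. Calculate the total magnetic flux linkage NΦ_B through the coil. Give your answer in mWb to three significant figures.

NΦ_B ≈ 38.4 mWb

From L = NΦ_B/I, the flux linkage is NΦ_B = LI.
NΦ_B = (5.430×10^-3 H)(7.08 A) = 3.844×10^-2 Wb.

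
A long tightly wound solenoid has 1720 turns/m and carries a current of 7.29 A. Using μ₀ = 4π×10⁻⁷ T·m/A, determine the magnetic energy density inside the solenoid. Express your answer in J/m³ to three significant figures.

u ≈ 98.8 J/m³

B = μ₀nI = (4π×10⁻⁷)(1.720×10^3)(7.29) = 1.576×10^-2 T.
u = B²/(2μ₀) = (1.576×10^-2)²/(2×4π×10⁻⁷) = 98.79 J/m³.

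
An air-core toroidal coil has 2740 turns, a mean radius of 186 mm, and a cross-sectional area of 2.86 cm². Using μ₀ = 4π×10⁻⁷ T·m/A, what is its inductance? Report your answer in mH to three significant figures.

L ≈ 2.31 mH

For a thin toroid, L = μ₀N²A/(2πR).
L = (4π×10⁻⁷)(2740)²(2.860×10^-4) / (2π×0.186 m) = 2.309×10^-3 H.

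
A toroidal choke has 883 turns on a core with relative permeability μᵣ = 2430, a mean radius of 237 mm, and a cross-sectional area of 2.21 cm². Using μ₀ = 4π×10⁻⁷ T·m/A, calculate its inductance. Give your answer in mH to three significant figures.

L ≈ 353 mH

For a thin toroid, L = μ₀μᵣN²A/(2πR).
L = (4π×10⁻⁷)(2430)(883)²(2.210×10^-4) / (2π×0.237 m) = 0.3533 H.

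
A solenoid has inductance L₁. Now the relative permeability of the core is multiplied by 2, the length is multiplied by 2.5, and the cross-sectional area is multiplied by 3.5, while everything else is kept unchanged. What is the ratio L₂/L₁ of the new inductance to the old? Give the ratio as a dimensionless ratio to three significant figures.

For a solenoid, L ∝ μᵣN²A/ℓ.
L₂/L₁ = (2) × (2.5)^-1 × (3.5) = 2.80.

L₂/L₁ = 2.80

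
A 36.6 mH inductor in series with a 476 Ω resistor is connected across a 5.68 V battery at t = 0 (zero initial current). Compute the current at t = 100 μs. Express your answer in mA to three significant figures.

τ = L/R = 3.660×10^-2/476 = 7.689×10^-5 s; final current I_∞ = ε/R = 5.68/476 = 1.193×10^-2 A.
I(t) = I_∞(1 − e^(−t/τ)) with t/τ = 1.301.
I = (1.193×10^-2)(1 − e^(−1.301)) = 8.682×10^-3 A.

I ≈ 8.68 mA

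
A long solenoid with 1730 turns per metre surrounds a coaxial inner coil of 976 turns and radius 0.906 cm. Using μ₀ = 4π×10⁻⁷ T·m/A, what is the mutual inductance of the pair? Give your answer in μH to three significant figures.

M ≈ 547 μH

The outer solenoid produces a uniform field B₁ = μ₀n₁I₁ across the inner coil,
so the flux linkage is N₂Φ = N₂B₁A₂ = μ₀n₁N₂A₂·I₁, giving M = μ₀n₁N₂A₂.
A₂ = πr² = π(9.060×10^-3 m)² = 2.579×10^-4 m².
M = (4π×10⁻⁷)(1730)(976)(2.579×10^-4) = 5.472×10^-4 H.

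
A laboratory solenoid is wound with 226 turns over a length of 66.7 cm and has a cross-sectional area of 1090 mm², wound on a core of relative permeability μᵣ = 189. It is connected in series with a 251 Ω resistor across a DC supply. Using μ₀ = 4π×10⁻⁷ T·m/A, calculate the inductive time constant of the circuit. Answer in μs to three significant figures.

τ ≈ 79.0 μs

A = 1090 mm² = 1.090×10^-3 m².
L = μ₀μᵣN²A/ℓ = (4π×10⁻⁷)(189)(226)²(1.090×10^-3)/(0.667) = 1.982×10^-2 H.
τ = L/R = (1.982×10^-2)/(251) = 7.898×10^-5 s.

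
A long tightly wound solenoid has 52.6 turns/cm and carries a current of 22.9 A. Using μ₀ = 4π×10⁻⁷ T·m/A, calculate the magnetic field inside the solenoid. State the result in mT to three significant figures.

B ≈ 151 mT

Inside a long solenoid, B = μ₀nI.
B = (4π×10⁻⁷)(5.260×10^3 m⁻¹)(22.9 A) = 0.1514 T.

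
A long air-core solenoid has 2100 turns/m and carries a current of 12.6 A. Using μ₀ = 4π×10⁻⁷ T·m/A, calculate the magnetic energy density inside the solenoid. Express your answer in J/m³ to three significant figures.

u ≈ 440 J/m³

B = μ₀nI = (4π×10⁻⁷)(2.100×10^3)(12.6) = 3.325×10^-2 T.
u = B²/(2μ₀) = (3.325×10^-2)²/(2×4π×10⁻⁷) = 439.9 J/m³.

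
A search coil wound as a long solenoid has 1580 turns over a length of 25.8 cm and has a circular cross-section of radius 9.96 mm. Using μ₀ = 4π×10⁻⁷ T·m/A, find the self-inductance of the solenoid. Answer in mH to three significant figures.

L ≈ 3.79 mH

A = πr² = π(9.960×10^-3 m)² = 3.117×10^-4 m².
For a long solenoid, L = μ₀N²A/ℓ.
L = (4π×10⁻⁷)(1580)²(3.117×10^-4)/(0.258 m) = 3.789×10^-3 H.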